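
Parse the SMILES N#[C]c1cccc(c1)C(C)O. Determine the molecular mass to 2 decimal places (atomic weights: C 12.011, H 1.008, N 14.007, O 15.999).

First, the molecular formula is C9H9NO (counting implicit H from valence).
  C: 9 × 12.011 = 108.099
  H: 9 × 1.008 = 9.072
  N: 1 × 14.007 = 14.007
  O: 1 × 15.999 = 15.999
Sum: 9×12.011 + 9×1.008 + 1×14.007 + 1×15.999 = 147.177 → 147.18 g/mol.

147.18 g/mol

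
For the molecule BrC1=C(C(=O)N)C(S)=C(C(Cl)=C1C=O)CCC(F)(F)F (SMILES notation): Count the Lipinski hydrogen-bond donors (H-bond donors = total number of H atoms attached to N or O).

Donors: find every N or O and count the H atoms it carries.
  atom 5 (O): bond orders sum to 2 → 0 H
  atom 6 (N): bond orders sum to 1 → 2 H
  atom 14 (O): bond orders sum to 2 → 0 H
Lipinski HBD = 2.

2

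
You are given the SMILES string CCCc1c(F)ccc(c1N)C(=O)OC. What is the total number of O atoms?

Scan the SMILES for O atoms (remember two-letter symbols like Cl and Br are single atoms).
Oxygen count: 2.

2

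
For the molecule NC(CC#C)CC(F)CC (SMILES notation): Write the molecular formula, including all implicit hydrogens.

Walk through each heavy atom and fill implicit hydrogens from standard valence (C 4, N 3, O 2, S 2, halogen 1):
  atom 1: N, bond orders sum to 1 (valence 3) → 2 H
  atom 2: C, bond orders sum to 3 (valence 4) → 1 H
  atom 3: C, bond orders sum to 2 (valence 4) → 2 H
  atom 4: C, bond orders sum to 4 (valence 4) → 0 H
  atom 5: C, bond orders sum to 3 (valence 4) → 1 H
  atom 6: C, bond orders sum to 2 (valence 4) → 2 H
  atom 7: C, bond orders sum to 3 (valence 4) → 1 H
  atom 8: F (halogen, monovalent) → 0 H
  atom 9: C, bond orders sum to 2 (valence 4) → 2 H
  atom 10: C, bond orders sum to 1 (valence 4) → 3 H
Totals → C:8, H:14, F:1, N:1.

C8H14FN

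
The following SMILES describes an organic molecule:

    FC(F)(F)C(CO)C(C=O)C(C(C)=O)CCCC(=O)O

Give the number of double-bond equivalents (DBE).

3

Degree of unsaturation = (number of rings) + (number of π bonds).
Ring closures in the SMILES: 0.
π bonds: 3 double bonds (each 1 DoU) → 3 DoU from unsaturation.
Total DoU = 0 + 3 = 3.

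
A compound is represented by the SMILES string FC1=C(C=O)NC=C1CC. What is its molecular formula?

Walk through each heavy atom and fill implicit hydrogens from standard valence (C 4, N 3, O 2, S 2, halogen 1):
  atom 1: F (halogen, monovalent) → 0 H
  atom 2: C, bond orders sum to 4 (valence 4) → 0 H
  atom 3: C, bond orders sum to 4 (valence 4) → 0 H
  atom 4: C, bond orders sum to 3 (valence 4) → 1 H
  atom 5: O, bond orders sum to 2 (valence 2) → 0 H
  atom 6: N, bond orders sum to 2 (valence 3) → 1 H
  atom 7: C, bond orders sum to 3 (valence 4) → 1 H
  atom 8: C, bond orders sum to 4 (valence 4) → 0 H
  atom 9: C, bond orders sum to 2 (valence 4) → 2 H
  atom 10: C, bond orders sum to 1 (valence 4) → 3 H
Totals → C:7, H:8, F:1, N:1, O:1.

C7H8FNO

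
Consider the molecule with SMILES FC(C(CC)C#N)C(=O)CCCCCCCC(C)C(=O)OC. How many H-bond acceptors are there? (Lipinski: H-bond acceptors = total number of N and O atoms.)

4

N atoms: 1; O atoms: 3.
Lipinski HBA = 1 + 3 = 4.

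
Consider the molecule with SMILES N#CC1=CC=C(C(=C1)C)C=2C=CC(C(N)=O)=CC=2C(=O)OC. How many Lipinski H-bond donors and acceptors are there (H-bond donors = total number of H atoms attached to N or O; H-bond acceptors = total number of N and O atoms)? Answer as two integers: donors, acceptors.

Donors: find every N or O and count the H atoms it carries.
  atom 1 (N): bond orders sum to 3 → 0 H
  atom 15 (N): bond orders sum to 1 → 2 H
  atom 16 (O): bond orders sum to 2 → 0 H
  atom 20 (O): bond orders sum to 2 → 0 H
  atom 21 (O): bond orders sum to 2 → 0 H
Lipinski HBD = 2.
Acceptors: N atoms = 2, O atoms = 3 → HBA = 5.

2, 5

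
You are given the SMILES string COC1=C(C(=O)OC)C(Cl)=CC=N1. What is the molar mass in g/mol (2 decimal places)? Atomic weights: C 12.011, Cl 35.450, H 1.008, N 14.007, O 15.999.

First, the molecular formula is C8H8ClNO3 (counting implicit H from valence).
  C: 8 × 12.011 = 96.088
  Cl: 1 × 35.450 = 35.450
  H: 8 × 1.008 = 8.064
  N: 1 × 14.007 = 14.007
  O: 3 × 15.999 = 47.997
Sum: 8×12.011 + 1×35.450 + 8×1.008 + 1×14.007 + 3×15.999 = 201.606 → 201.61 g/mol.

201.61 g/mol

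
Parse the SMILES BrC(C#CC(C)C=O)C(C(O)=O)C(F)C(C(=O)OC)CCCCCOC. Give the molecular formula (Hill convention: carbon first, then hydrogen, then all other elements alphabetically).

Walk through each heavy atom and fill implicit hydrogens from standard valence (C 4, N 3, O 2, S 2, halogen 1):
  atom 1: Br (halogen, monovalent) → 0 H
  atom 2: C, bond orders sum to 3 (valence 4) → 1 H
  atom 3: C, bond orders sum to 4 (valence 4) → 0 H
  atom 4: C, bond orders sum to 4 (valence 4) → 0 H
  atom 5: C, bond orders sum to 3 (valence 4) → 1 H
  atom 6: C, bond orders sum to 1 (valence 4) → 3 H
  atom 7: C, bond orders sum to 3 (valence 4) → 1 H
  atom 8: O, bond orders sum to 2 (valence 2) → 0 H
  atom 9: C, bond orders sum to 3 (valence 4) → 1 H
  atom 10: C, bond orders sum to 4 (valence 4) → 0 H
  atom 11: O, bond orders sum to 1 (valence 2) → 1 H
  atom 12: O, bond orders sum to 2 (valence 2) → 0 H
  atom 13: C, bond orders sum to 3 (valence 4) → 1 H
  atom 14: F (halogen, monovalent) → 0 H
  atom 15: C, bond orders sum to 3 (valence 4) → 1 H
  atom 16: C, bond orders sum to 4 (valence 4) → 0 H
  atom 17: O, bond orders sum to 2 (valence 2) → 0 H
  atom 18: O, bond orders sum to 2 (valence 2) → 0 H
  atom 19: C, bond orders sum to 1 (valence 4) → 3 H
  atom 20: C, bond orders sum to 2 (valence 4) → 2 H
  atom 21: C, bond orders sum to 2 (valence 4) → 2 H
  atom 22: C, bond orders sum to 2 (valence 4) → 2 H
  atom 23: C, bond orders sum to 2 (valence 4) → 2 H
  atom 24: C, bond orders sum to 2 (valence 4) → 2 H
  atom 25: O, bond orders sum to 2 (valence 2) → 0 H
  atom 26: C, bond orders sum to 1 (valence 4) → 3 H
Totals → C:18, H:26, Br:1, F:1, O:6.
In Hill order: C18H26BrFO6.

C18H26BrFO6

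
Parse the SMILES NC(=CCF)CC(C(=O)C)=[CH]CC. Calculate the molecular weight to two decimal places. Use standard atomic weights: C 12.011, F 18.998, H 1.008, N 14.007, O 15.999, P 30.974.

185.24 g/mol

First, the molecular formula is C10H16FNO (counting implicit H from valence).
  C: 10 × 12.011 = 120.110
  F: 1 × 18.998 = 18.998
  H: 16 × 1.008 = 16.128
  N: 1 × 14.007 = 14.007
  O: 1 × 15.999 = 15.999
Sum: 10×12.011 + 1×18.998 + 16×1.008 + 1×14.007 + 1×15.999 = 185.242 → 185.24 g/mol.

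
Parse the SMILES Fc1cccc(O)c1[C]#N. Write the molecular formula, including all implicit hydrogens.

C7H4FNO

Walk through each heavy atom and fill implicit hydrogens from standard valence (C 4, N 3, O 2, S 2, halogen 1); for lowercase aromatic atoms, an aromatic c carries 1 H when it has two neighbours and 0 H with three, and aromatic n carries 0 H:
  atom 1: F (halogen, monovalent) → 0 H
  atom 2: aromatic c, 3 neighbours → 0 H
  atom 3: aromatic c, 2 neighbours → 1 H
  atom 4: aromatic c, 2 neighbours → 1 H
  atom 5: aromatic c, 2 neighbours → 1 H
  atom 6: aromatic c, 3 neighbours → 0 H
  atom 7: O, bond orders sum to 1 (valence 2) → 1 H
  atom 8: aromatic c, 3 neighbours → 0 H
  atom 9: C with explicit H count 0
  atom 10: N, bond orders sum to 3 (valence 3) → 0 H
Totals → C:7, H:4, F:1, N:1, O:1.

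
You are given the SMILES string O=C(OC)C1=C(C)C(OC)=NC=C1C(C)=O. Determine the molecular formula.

C11H13NO4

Walk through each heavy atom and fill implicit hydrogens from standard valence (C 4, N 3, O 2, S 2, halogen 1):
  atom 1: O, bond orders sum to 2 (valence 2) → 0 H
  atom 2: C, bond orders sum to 4 (valence 4) → 0 H
  atom 3: O, bond orders sum to 2 (valence 2) → 0 H
  atom 4: C, bond orders sum to 1 (valence 4) → 3 H
  atom 5: C, bond orders sum to 4 (valence 4) → 0 H
  atom 6: C, bond orders sum to 4 (valence 4) → 0 H
  atom 7: C, bond orders sum to 1 (valence 4) → 3 H
  atom 8: C, bond orders sum to 4 (valence 4) → 0 H
  atom 9: O, bond orders sum to 2 (valence 2) → 0 H
  atom 10: C, bond orders sum to 1 (valence 4) → 3 H
  atom 11: N, bond orders sum to 3 (valence 3) → 0 H
  atom 12: C, bond orders sum to 3 (valence 4) → 1 H
  atom 13: C, bond orders sum to 4 (valence 4) → 0 H
  atom 14: C, bond orders sum to 4 (valence 4) → 0 H
  atom 15: C, bond orders sum to 1 (valence 4) → 3 H
  atom 16: O, bond orders sum to 2 (valence 2) → 0 H
Totals → C:11, H:13, N:1, O:4.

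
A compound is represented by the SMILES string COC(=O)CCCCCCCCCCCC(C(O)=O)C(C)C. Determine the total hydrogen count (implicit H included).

34

Walk through each heavy atom and fill implicit hydrogens from standard valence (C 4, N 3, O 2, S 2, halogen 1):
  atom 1: C, bond orders sum to 1 (valence 4) → 3 H
  atom 2: O, bond orders sum to 2 (valence 2) → 0 H
  atom 3: C, bond orders sum to 4 (valence 4) → 0 H
  atom 4: O, bond orders sum to 2 (valence 2) → 0 H
  atom 5: C, bond orders sum to 2 (valence 4) → 2 H
  atom 6: C, bond orders sum to 2 (valence 4) → 2 H
  atom 7: C, bond orders sum to 2 (valence 4) → 2 H
  atom 8: C, bond orders sum to 2 (valence 4) → 2 H
  atom 9: C, bond orders sum to 2 (valence 4) → 2 H
  atom 10: C, bond orders sum to 2 (valence 4) → 2 H
  atom 11: C, bond orders sum to 2 (valence 4) → 2 H
  atom 12: C, bond orders sum to 2 (valence 4) → 2 H
  atom 13: C, bond orders sum to 2 (valence 4) → 2 H
  atom 14: C, bond orders sum to 2 (valence 4) → 2 H
  atom 15: C, bond orders sum to 2 (valence 4) → 2 H
  atom 16: C, bond orders sum to 3 (valence 4) → 1 H
  atom 17: C, bond orders sum to 4 (valence 4) → 0 H
  atom 18: O, bond orders sum to 1 (valence 2) → 1 H
  atom 19: O, bond orders sum to 2 (valence 2) → 0 H
  atom 20: C, bond orders sum to 3 (valence 4) → 1 H
  atom 21: C, bond orders sum to 1 (valence 4) → 3 H
  atom 22: C, bond orders sum to 1 (valence 4) → 3 H
Total hydrogens: 34.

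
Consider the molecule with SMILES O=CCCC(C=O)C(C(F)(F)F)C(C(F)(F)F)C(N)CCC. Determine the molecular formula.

C13H19F6NO2

Walk through each heavy atom and fill implicit hydrogens from standard valence (C 4, N 3, O 2, S 2, halogen 1):
  atom 1: O, bond orders sum to 2 (valence 2) → 0 H
  atom 2: C, bond orders sum to 3 (valence 4) → 1 H
  atom 3: C, bond orders sum to 2 (valence 4) → 2 H
  atom 4: C, bond orders sum to 2 (valence 4) → 2 H
  atom 5: C, bond orders sum to 3 (valence 4) → 1 H
  atom 6: C, bond orders sum to 3 (valence 4) → 1 H
  atom 7: O, bond orders sum to 2 (valence 2) → 0 H
  atom 8: C, bond orders sum to 3 (valence 4) → 1 H
  atom 9: C, bond orders sum to 4 (valence 4) → 0 H
  atom 10: F (halogen, monovalent) → 0 H
  atom 11: F (halogen, monovalent) → 0 H
  atom 12: F (halogen, monovalent) → 0 H
  atom 13: C, bond orders sum to 3 (valence 4) → 1 H
  atom 14: C, bond orders sum to 4 (valence 4) → 0 H
  atom 15: F (halogen, monovalent) → 0 H
  atom 16: F (halogen, monovalent) → 0 H
  atom 17: F (halogen, monovalent) → 0 H
  atom 18: C, bond orders sum to 3 (valence 4) → 1 H
  atom 19: N, bond orders sum to 1 (valence 3) → 2 H
  atom 20: C, bond orders sum to 2 (valence 4) → 2 H
  atom 21: C, bond orders sum to 2 (valence 4) → 2 H
  atom 22: C, bond orders sum to 1 (valence 4) → 3 H
Totals → C:13, H:19, F:6, N:1, O:2.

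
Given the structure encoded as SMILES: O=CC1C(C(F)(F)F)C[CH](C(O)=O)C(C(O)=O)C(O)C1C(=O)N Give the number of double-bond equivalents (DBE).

5

Molecular formula: C12H14F3NO7.
DoU = (2C + 2 + N − H − X) / 2, where X is the halogen count and O/S are ignored.
    = (2·12 + 2 + 1 − 14 − 3) / 2 = 10 / 2 = 5.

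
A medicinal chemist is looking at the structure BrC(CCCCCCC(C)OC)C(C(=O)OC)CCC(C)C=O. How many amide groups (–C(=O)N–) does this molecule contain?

Scan the SMILES for the amide motif — none present.
Groups that are present: 1 aldehyde, 1 ester, 1 ether.

0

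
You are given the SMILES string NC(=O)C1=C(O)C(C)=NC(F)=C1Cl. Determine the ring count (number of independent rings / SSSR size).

1

In SMILES, each pair of matching ring-closure digits denotes one ring-closing bond; the number of such bonds equals the number of independent rings.
Ring-closure bonds here: 1.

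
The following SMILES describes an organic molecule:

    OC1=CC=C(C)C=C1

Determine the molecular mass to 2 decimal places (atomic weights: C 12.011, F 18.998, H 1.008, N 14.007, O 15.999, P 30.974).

108.14 g/mol

First, the molecular formula is C7H8O (counting implicit H from valence).
  C: 7 × 12.011 = 84.077
  H: 8 × 1.008 = 8.064
  O: 1 × 15.999 = 15.999
Sum: 7×12.011 + 8×1.008 + 1×15.999 = 108.140 → 108.14 g/mol.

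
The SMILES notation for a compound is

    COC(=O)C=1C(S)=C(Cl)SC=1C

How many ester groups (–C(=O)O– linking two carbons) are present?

The ester motif appears at heavy-atom position 3 in the SMILES.
Other groups present: 1 thiol.
Ester count: 1.

1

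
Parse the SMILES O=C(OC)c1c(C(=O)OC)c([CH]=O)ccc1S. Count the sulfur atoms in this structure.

1

Scan the SMILES for S atoms (remember two-letter symbols like Cl and Br are single atoms).
Sulfur count: 1.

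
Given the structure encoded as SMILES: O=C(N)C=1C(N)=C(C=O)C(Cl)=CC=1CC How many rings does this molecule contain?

In SMILES, each pair of matching ring-closure digits denotes one ring-closing bond; the number of such bonds equals the number of independent rings.
Ring-closure bonds here: 1.

1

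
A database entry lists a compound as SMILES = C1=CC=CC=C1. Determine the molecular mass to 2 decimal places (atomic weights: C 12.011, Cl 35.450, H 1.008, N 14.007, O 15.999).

First, the molecular formula is C6H6 (counting implicit H from valence).
  C: 6 × 12.011 = 72.066
  H: 6 × 1.008 = 6.048
Sum: 6×12.011 + 6×1.008 = 78.114 → 78.11 g/mol.

78.11 g/mol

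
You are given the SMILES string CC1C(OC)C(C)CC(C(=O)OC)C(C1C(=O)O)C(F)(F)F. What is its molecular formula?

C14H21F3O5

Walk through each heavy atom and fill implicit hydrogens from standard valence (C 4, N 3, O 2, S 2, halogen 1):
  atom 1: C, bond orders sum to 1 (valence 4) → 3 H
  atom 2: C, bond orders sum to 3 (valence 4) → 1 H
  atom 3: C, bond orders sum to 3 (valence 4) → 1 H
  atom 4: O, bond orders sum to 2 (valence 2) → 0 H
  atom 5: C, bond orders sum to 1 (valence 4) → 3 H
  atom 6: C, bond orders sum to 3 (valence 4) → 1 H
  atom 7: C, bond orders sum to 1 (valence 4) → 3 H
  atom 8: C, bond orders sum to 2 (valence 4) → 2 H
  atom 9: C, bond orders sum to 3 (valence 4) → 1 H
  atom 10: C, bond orders sum to 4 (valence 4) → 0 H
  atom 11: O, bond orders sum to 2 (valence 2) → 0 H
  atom 12: O, bond orders sum to 2 (valence 2) → 0 H
  atom 13: C, bond orders sum to 1 (valence 4) → 3 H
  atom 14: C, bond orders sum to 3 (valence 4) → 1 H
  atom 15: C, bond orders sum to 3 (valence 4) → 1 H
  atom 16: C, bond orders sum to 4 (valence 4) → 0 H
  atom 17: O, bond orders sum to 2 (valence 2) → 0 H
  atom 18: O, bond orders sum to 1 (valence 2) → 1 H
  atom 19: C, bond orders sum to 4 (valence 4) → 0 H
  atom 20: F (halogen, monovalent) → 0 H
  atom 21: F (halogen, monovalent) → 0 H
  atom 22: F (halogen, monovalent) → 0 H
Totals → C:14, H:21, F:3, O:5.
In Hill order: C14H21F3O5.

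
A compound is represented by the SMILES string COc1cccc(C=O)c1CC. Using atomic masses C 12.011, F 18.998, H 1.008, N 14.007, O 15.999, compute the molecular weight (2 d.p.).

164.20 g/mol

First, the molecular formula is C10H12O2 (counting implicit H from valence).
  C: 10 × 12.011 = 120.110
  H: 12 × 1.008 = 12.096
  O: 2 × 15.999 = 31.998
Sum: 10×12.011 + 12×1.008 + 2×15.999 = 164.204 → 164.20 g/mol.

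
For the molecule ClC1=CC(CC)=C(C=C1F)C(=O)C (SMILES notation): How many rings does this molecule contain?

In SMILES, each pair of matching ring-closure digits denotes one ring-closing bond; the number of such bonds equals the number of independent rings.
Ring-closure bonds here: 1.

1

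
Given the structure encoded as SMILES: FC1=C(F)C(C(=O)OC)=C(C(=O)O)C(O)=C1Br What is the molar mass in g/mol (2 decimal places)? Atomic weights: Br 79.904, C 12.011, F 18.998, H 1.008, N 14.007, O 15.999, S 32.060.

First, the molecular formula is C9H5BrF2O5 (counting implicit H from valence).
  Br: 1 × 79.904 = 79.904
  C: 9 × 12.011 = 108.099
  F: 2 × 18.998 = 37.996
  H: 5 × 1.008 = 5.040
  O: 5 × 15.999 = 79.995
Sum: 1×79.904 + 9×12.011 + 2×18.998 + 5×1.008 + 5×15.999 = 311.034 → 311.03 g/mol.

311.03 g/mol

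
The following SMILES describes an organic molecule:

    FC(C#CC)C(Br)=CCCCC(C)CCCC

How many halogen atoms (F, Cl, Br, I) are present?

2

Halogen atoms appear at heavy-atom positions 1, 7 (1×Br, 1×F).
Other groups present: 1 alkene, 1 alkyne.
Halogen count: 2.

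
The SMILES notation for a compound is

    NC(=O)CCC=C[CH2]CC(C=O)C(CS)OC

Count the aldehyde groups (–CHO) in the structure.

1

The aldehyde motif appears at heavy-atom position 11 in the SMILES.
Other groups present: 1 alkene, 1 amide, 1 ether, 1 thiol.
Aldehyde count: 1.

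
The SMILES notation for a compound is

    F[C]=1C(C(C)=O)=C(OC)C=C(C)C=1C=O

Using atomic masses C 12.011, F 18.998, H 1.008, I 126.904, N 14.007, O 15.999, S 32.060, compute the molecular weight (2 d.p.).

210.20 g/mol

First, the molecular formula is C11H11FO3 (counting implicit H from valence).
  C: 11 × 12.011 = 132.121
  F: 1 × 18.998 = 18.998
  H: 11 × 1.008 = 11.088
  O: 3 × 15.999 = 47.997
Sum: 11×12.011 + 1×18.998 + 11×1.008 + 3×15.999 = 210.204 → 210.20 g/mol.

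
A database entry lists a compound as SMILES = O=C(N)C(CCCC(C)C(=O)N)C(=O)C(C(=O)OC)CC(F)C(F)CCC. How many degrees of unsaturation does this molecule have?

4

Degree of unsaturation = (number of rings) + (number of π bonds).
Ring closures in the SMILES: 0.
π bonds: 4 double bonds (each 1 DoU) → 4 DoU from unsaturation.
Total DoU = 0 + 4 = 4.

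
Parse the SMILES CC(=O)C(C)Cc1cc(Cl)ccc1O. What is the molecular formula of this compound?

Walk through each heavy atom and fill implicit hydrogens from standard valence (C 4, N 3, O 2, S 2, halogen 1); for lowercase aromatic atoms, an aromatic c carries 1 H when it has two neighbours and 0 H with three, and aromatic n carries 0 H:
  atom 1: C, bond orders sum to 1 (valence 4) → 3 H
  atom 2: C, bond orders sum to 4 (valence 4) → 0 H
  atom 3: O, bond orders sum to 2 (valence 2) → 0 H
  atom 4: C, bond orders sum to 3 (valence 4) → 1 H
  atom 5: C, bond orders sum to 1 (valence 4) → 3 H
  atom 6: C, bond orders sum to 2 (valence 4) → 2 H
  atom 7: aromatic c, 3 neighbours → 0 H
  atom 8: aromatic c, 2 neighbours → 1 H
  atom 9: aromatic c, 3 neighbours → 0 H
  atom 10: Cl (halogen, monovalent) → 0 H
  atom 11: aromatic c, 2 neighbours → 1 H
  atom 12: aromatic c, 2 neighbours → 1 H
  atom 13: aromatic c, 3 neighbours → 0 H
  atom 14: O, bond orders sum to 1 (valence 2) → 1 H
Totals → C:11, H:13, Cl:1, O:2.
In Hill order: C11H13ClO2.

C11H13ClO2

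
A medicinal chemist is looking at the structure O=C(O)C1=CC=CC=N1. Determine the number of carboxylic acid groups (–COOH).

1

The carboxylic acid motif appears at heavy-atom position 2 in the SMILES.
Carboxylic acid count: 1.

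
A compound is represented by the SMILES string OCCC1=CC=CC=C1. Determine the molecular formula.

C8H10O

Walk through each heavy atom and fill implicit hydrogens from standard valence (C 4, N 3, O 2, S 2, halogen 1):
  atom 1: O, bond orders sum to 1 (valence 2) → 1 H
  atom 2: C, bond orders sum to 2 (valence 4) → 2 H
  atom 3: C, bond orders sum to 2 (valence 4) → 2 H
  atom 4: C, bond orders sum to 4 (valence 4) → 0 H
  atom 5: C, bond orders sum to 3 (valence 4) → 1 H
  atom 6: C, bond orders sum to 3 (valence 4) → 1 H
  atom 7: C, bond orders sum to 3 (valence 4) → 1 H
  atom 8: C, bond orders sum to 3 (valence 4) → 1 H
  atom 9: C, bond orders sum to 3 (valence 4) → 1 H
Totals → C:8, H:10, O:1.
In Hill order: C8H10O.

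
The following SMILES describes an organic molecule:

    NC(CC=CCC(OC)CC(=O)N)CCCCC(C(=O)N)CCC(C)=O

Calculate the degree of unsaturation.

Degree of unsaturation = (number of rings) + (number of π bonds).
Ring closures in the SMILES: 0.
π bonds: 4 double bonds (each 1 DoU) → 4 DoU from unsaturation.
Total DoU = 0 + 4 = 4.

4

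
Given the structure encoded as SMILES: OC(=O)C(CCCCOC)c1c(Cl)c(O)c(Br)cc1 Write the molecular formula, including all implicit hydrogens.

Walk through each heavy atom and fill implicit hydrogens from standard valence (C 4, N 3, O 2, S 2, halogen 1); for lowercase aromatic atoms, an aromatic c carries 1 H when it has two neighbours and 0 H with three, and aromatic n carries 0 H:
  atom 1: O, bond orders sum to 1 (valence 2) → 1 H
  atom 2: C, bond orders sum to 4 (valence 4) → 0 H
  atom 3: O, bond orders sum to 2 (valence 2) → 0 H
  atom 4: C, bond orders sum to 3 (valence 4) → 1 H
  atom 5: C, bond orders sum to 2 (valence 4) → 2 H
  atom 6: C, bond orders sum to 2 (valence 4) → 2 H
  atom 7: C, bond orders sum to 2 (valence 4) → 2 H
  atom 8: C, bond orders sum to 2 (valence 4) → 2 H
  atom 9: O, bond orders sum to 2 (valence 2) → 0 H
  atom 10: C, bond orders sum to 1 (valence 4) → 3 H
  atom 11: aromatic c, 3 neighbours → 0 H
  atom 12: aromatic c, 3 neighbours → 0 H
  atom 13: Cl (halogen, monovalent) → 0 H
  atom 14: aromatic c, 3 neighbours → 0 H
  atom 15: O, bond orders sum to 1 (valence 2) → 1 H
  atom 16: aromatic c, 3 neighbours → 0 H
  atom 17: Br (halogen, monovalent) → 0 H
  atom 18: aromatic c, 2 neighbours → 1 H
  atom 19: aromatic c, 2 neighbours → 1 H
Totals → C:13, H:16, Br:1, Cl:1, O:4.
In Hill order: C13H16BrClO4.

C13H16BrClO4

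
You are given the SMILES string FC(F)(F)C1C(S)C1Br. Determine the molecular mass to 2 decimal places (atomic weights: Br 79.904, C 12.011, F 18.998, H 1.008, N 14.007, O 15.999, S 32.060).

First, the molecular formula is C4H4BrF3S (counting implicit H from valence).
  Br: 1 × 79.904 = 79.904
  C: 4 × 12.011 = 48.044
  F: 3 × 18.998 = 56.994
  H: 4 × 1.008 = 4.032
  S: 1 × 32.060 = 32.060
Sum: 1×79.904 + 4×12.011 + 3×18.998 + 4×1.008 + 1×32.060 = 221.034 → 221.03 g/mol.

221.03 g/mol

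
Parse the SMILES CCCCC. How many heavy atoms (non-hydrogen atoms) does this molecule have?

Every atom symbol written in the SMILES (organic subset) is one heavy atom; implicit H are not written.
Heavy atoms by element → C:5.
Total: 5.

5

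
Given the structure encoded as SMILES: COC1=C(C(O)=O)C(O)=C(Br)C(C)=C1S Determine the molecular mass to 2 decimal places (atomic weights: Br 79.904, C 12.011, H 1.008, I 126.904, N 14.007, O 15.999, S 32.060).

First, the molecular formula is C9H9BrO4S (counting implicit H from valence).
  Br: 1 × 79.904 = 79.904
  C: 9 × 12.011 = 108.099
  H: 9 × 1.008 = 9.072
  O: 4 × 15.999 = 63.996
  S: 1 × 32.060 = 32.060
Sum: 1×79.904 + 9×12.011 + 9×1.008 + 4×15.999 + 1×32.060 = 293.131 → 293.13 g/mol.

293.13 g/mol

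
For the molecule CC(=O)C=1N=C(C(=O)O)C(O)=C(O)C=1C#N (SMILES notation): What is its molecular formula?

Walk through each heavy atom and fill implicit hydrogens from standard valence (C 4, N 3, O 2, S 2, halogen 1):
  atom 1: C, bond orders sum to 1 (valence 4) → 3 H
  atom 2: C, bond orders sum to 4 (valence 4) → 0 H
  atom 3: O, bond orders sum to 2 (valence 2) → 0 H
  atom 4: C, bond orders sum to 4 (valence 4) → 0 H
  atom 5: N, bond orders sum to 3 (valence 3) → 0 H
  atom 6: C, bond orders sum to 4 (valence 4) → 0 H
  atom 7: C, bond orders sum to 4 (valence 4) → 0 H
  atom 8: O, bond orders sum to 2 (valence 2) → 0 H
  atom 9: O, bond orders sum to 1 (valence 2) → 1 H
  atom 10: C, bond orders sum to 4 (valence 4) → 0 H
  atom 11: O, bond orders sum to 1 (valence 2) → 1 H
  atom 12: C, bond orders sum to 4 (valence 4) → 0 H
  atom 13: O, bond orders sum to 1 (valence 2) → 1 H
  atom 14: C, bond orders sum to 4 (valence 4) → 0 H
  atom 15: C, bond orders sum to 4 (valence 4) → 0 H
  atom 16: N, bond orders sum to 3 (valence 3) → 0 H
Totals → C:9, H:6, N:2, O:5.
In Hill order: C9H6N2O5.

C9H6N2O5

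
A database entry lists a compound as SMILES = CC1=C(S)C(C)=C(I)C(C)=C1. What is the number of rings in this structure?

1

In SMILES, each pair of matching ring-closure digits denotes one ring-closing bond; the number of such bonds equals the number of independent rings.
Ring-closure bonds here: 1.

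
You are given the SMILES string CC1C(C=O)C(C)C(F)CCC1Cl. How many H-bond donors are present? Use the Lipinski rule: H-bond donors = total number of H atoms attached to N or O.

Donors: find every N or O and count the H atoms it carries.
  atom 5 (O): bond orders sum to 2 → 0 H
Lipinski HBD = 0.

0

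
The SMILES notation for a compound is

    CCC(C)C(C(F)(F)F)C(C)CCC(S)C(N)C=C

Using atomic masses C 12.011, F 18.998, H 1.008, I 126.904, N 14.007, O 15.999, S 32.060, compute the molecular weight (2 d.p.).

297.42 g/mol

First, the molecular formula is C14H26F3NS (counting implicit H from valence).
  C: 14 × 12.011 = 168.154
  F: 3 × 18.998 = 56.994
  H: 26 × 1.008 = 26.208
  N: 1 × 14.007 = 14.007
  S: 1 × 32.060 = 32.060
Sum: 14×12.011 + 3×18.998 + 26×1.008 + 1×14.007 + 1×32.060 = 297.423 → 297.42 g/mol.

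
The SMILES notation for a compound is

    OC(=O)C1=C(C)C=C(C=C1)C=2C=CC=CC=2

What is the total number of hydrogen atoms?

Walk through each heavy atom and fill implicit hydrogens from standard valence (C 4, N 3, O 2, S 2, halogen 1):
  atom 1: O, bond orders sum to 1 (valence 2) → 1 H
  atom 2: C, bond orders sum to 4 (valence 4) → 0 H
  atom 3: O, bond orders sum to 2 (valence 2) → 0 H
  atom 4: C, bond orders sum to 4 (valence 4) → 0 H
  atom 5: C, bond orders sum to 4 (valence 4) → 0 H
  atom 6: C, bond orders sum to 1 (valence 4) → 3 H
  atom 7: C, bond orders sum to 3 (valence 4) → 1 H
  atom 8: C, bond orders sum to 4 (valence 4) → 0 H
  atom 9: C, bond orders sum to 3 (valence 4) → 1 H
  atom 10: C, bond orders sum to 3 (valence 4) → 1 H
  atom 11: C, bond orders sum to 4 (valence 4) → 0 H
  atom 12: C, bond orders sum to 3 (valence 4) → 1 H
  atom 13: C, bond orders sum to 3 (valence 4) → 1 H
  atom 14: C, bond orders sum to 3 (valence 4) → 1 H
  atom 15: C, bond orders sum to 3 (valence 4) → 1 H
  atom 16: C, bond orders sum to 3 (valence 4) → 1 H
Total hydrogens: 12.

12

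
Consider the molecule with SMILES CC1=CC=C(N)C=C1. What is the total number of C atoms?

7

Count every carbon token in the SMILES (each C, including those in ring-closure positions and inside branches).
Carbon count: 7.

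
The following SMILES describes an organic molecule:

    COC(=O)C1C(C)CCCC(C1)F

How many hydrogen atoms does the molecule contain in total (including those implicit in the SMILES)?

Walk through each heavy atom and fill implicit hydrogens from standard valence (C 4, N 3, O 2, S 2, halogen 1):
  atom 1: C, bond orders sum to 1 (valence 4) → 3 H
  atom 2: O, bond orders sum to 2 (valence 2) → 0 H
  atom 3: C, bond orders sum to 4 (valence 4) → 0 H
  atom 4: O, bond orders sum to 2 (valence 2) → 0 H
  atom 5: C, bond orders sum to 3 (valence 4) → 1 H
  atom 6: C, bond orders sum to 3 (valence 4) → 1 H
  atom 7: C, bond orders sum to 1 (valence 4) → 3 H
  atom 8: C, bond orders sum to 2 (valence 4) → 2 H
  atom 9: C, bond orders sum to 2 (valence 4) → 2 H
  atom 10: C, bond orders sum to 2 (valence 4) → 2 H
  atom 11: C, bond orders sum to 3 (valence 4) → 1 H
  atom 12: C, bond orders sum to 2 (valence 4) → 2 H
  atom 13: F (halogen, monovalent) → 0 H
Total hydrogens: 17.

17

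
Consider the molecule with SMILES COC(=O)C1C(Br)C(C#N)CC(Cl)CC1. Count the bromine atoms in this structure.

1

Scan the SMILES for Br atoms (remember two-letter symbols like Cl and Br are single atoms).
Bromine count: 1.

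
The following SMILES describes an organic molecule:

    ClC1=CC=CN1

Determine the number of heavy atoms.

6

Every atom symbol written in the SMILES (organic subset) is one heavy atom; implicit H are not written.
Heavy atoms by element → C:4, Cl:1, N:1.
Total: 6.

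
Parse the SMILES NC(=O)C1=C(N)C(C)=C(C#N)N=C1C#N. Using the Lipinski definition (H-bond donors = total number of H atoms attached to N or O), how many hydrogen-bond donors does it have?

4

Donors: find every N or O and count the H atoms it carries.
  atom 1 (N): bond orders sum to 1 → 2 H
  atom 3 (O): bond orders sum to 2 → 0 H
  atom 6 (N): bond orders sum to 1 → 2 H
  atom 11 (N): bond orders sum to 3 → 0 H
  atom 12 (N): bond orders sum to 3 → 0 H
  atom 15 (N): bond orders sum to 3 → 0 H
Lipinski HBD = 4.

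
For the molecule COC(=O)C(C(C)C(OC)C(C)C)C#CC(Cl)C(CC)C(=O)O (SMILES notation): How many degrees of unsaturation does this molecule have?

4

Molecular formula: C17H27ClO5.
DoU = (2C + 2 + N − H − X) / 2, where X is the halogen count and O/S are ignored.
    = (2·17 + 2 + 0 − 27 − 1) / 2 = 8 / 2 = 4.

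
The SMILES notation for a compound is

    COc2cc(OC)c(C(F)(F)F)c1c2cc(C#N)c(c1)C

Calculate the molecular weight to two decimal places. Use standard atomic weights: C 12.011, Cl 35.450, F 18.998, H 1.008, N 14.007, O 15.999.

First, the molecular formula is C15H12F3NO2 (counting implicit H from valence).
  C: 15 × 12.011 = 180.165
  F: 3 × 18.998 = 56.994
  H: 12 × 1.008 = 12.096
  N: 1 × 14.007 = 14.007
  O: 2 × 15.999 = 31.998
Sum: 15×12.011 + 3×18.998 + 12×1.008 + 1×14.007 + 2×15.999 = 295.260 → 295.26 g/mol.

295.26 g/mol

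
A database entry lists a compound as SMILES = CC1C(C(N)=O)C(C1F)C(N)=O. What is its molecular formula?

Walk through each heavy atom and fill implicit hydrogens from standard valence (C 4, N 3, O 2, S 2, halogen 1):
  atom 1: C, bond orders sum to 1 (valence 4) → 3 H
  atom 2: C, bond orders sum to 3 (valence 4) → 1 H
  atom 3: C, bond orders sum to 3 (valence 4) → 1 H
  atom 4: C, bond orders sum to 4 (valence 4) → 0 H
  atom 5: N, bond orders sum to 1 (valence 3) → 2 H
  atom 6: O, bond orders sum to 2 (valence 2) → 0 H
  atom 7: C, bond orders sum to 3 (valence 4) → 1 H
  atom 8: C, bond orders sum to 3 (valence 4) → 1 H
  atom 9: F (halogen, monovalent) → 0 H
  atom 10: C, bond orders sum to 4 (valence 4) → 0 H
  atom 11: N, bond orders sum to 1 (valence 3) → 2 H
  atom 12: O, bond orders sum to 2 (valence 2) → 0 H
Totals → C:7, H:11, F:1, N:2, O:2.
In Hill order: C7H11FN2O2.

C7H11FN2O2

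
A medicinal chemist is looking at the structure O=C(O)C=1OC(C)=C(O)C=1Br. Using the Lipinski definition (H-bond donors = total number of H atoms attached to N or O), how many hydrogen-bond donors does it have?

Donors: find every N or O and count the H atoms it carries.
  atom 1 (O): bond orders sum to 2 → 0 H
  atom 3 (O): bond orders sum to 1 → 1 H
  atom 5 (O): bond orders sum to 2 → 0 H
  atom 9 (O): bond orders sum to 1 → 1 H
Lipinski HBD = 2.

2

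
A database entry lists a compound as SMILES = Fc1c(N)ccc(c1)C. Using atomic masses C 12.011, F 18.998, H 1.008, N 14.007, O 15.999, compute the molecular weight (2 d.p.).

First, the molecular formula is C7H8FN (counting implicit H from valence).
  C: 7 × 12.011 = 84.077
  F: 1 × 18.998 = 18.998
  H: 8 × 1.008 = 8.064
  N: 1 × 14.007 = 14.007
Sum: 7×12.011 + 1×18.998 + 8×1.008 + 1×14.007 = 125.146 → 125.15 g/mol.

125.15 g/mol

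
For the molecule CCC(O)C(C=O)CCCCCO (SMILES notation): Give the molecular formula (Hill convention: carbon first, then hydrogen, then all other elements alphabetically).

C10H20O3

Walk through each heavy atom and fill implicit hydrogens from standard valence (C 4, N 3, O 2, S 2, halogen 1):
  atom 1: C, bond orders sum to 1 (valence 4) → 3 H
  atom 2: C, bond orders sum to 2 (valence 4) → 2 H
  atom 3: C, bond orders sum to 3 (valence 4) → 1 H
  atom 4: O, bond orders sum to 1 (valence 2) → 1 H
  atom 5: C, bond orders sum to 3 (valence 4) → 1 H
  atom 6: C, bond orders sum to 3 (valence 4) → 1 H
  atom 7: O, bond orders sum to 2 (valence 2) → 0 H
  atom 8: C, bond orders sum to 2 (valence 4) → 2 H
  atom 9: C, bond orders sum to 2 (valence 4) → 2 H
  atom 10: C, bond orders sum to 2 (valence 4) → 2 H
  atom 11: C, bond orders sum to 2 (valence 4) → 2 H
  atom 12: C, bond orders sum to 2 (valence 4) → 2 H
  atom 13: O, bond orders sum to 1 (valence 2) → 1 H
Totals → C:10, H:20, O:3.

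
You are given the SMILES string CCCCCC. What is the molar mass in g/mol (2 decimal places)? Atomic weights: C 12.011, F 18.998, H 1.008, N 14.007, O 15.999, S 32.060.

First, the molecular formula is C6H14 (counting implicit H from valence).
  C: 6 × 12.011 = 72.066
  H: 14 × 1.008 = 14.112
Sum: 6×12.011 + 14×1.008 = 86.178 → 86.18 g/mol.

86.18 g/mol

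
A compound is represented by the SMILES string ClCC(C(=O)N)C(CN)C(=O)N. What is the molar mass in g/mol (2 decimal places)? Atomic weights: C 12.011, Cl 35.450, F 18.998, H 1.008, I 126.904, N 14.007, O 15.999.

193.63 g/mol

First, the molecular formula is C6H12ClN3O2 (counting implicit H from valence).
  C: 6 × 12.011 = 72.066
  Cl: 1 × 35.450 = 35.450
  H: 12 × 1.008 = 12.096
  N: 3 × 14.007 = 42.021
  O: 2 × 15.999 = 31.998
Sum: 6×12.011 + 1×35.450 + 12×1.008 + 3×14.007 + 2×15.999 = 193.631 → 193.63 g/mol.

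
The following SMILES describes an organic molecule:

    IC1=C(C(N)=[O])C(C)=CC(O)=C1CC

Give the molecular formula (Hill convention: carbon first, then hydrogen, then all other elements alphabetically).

Walk through each heavy atom and fill implicit hydrogens from standard valence (C 4, N 3, O 2, S 2, halogen 1):
  atom 1: I (halogen, monovalent) → 0 H
  atom 2: C, bond orders sum to 4 (valence 4) → 0 H
  atom 3: C, bond orders sum to 4 (valence 4) → 0 H
  atom 4: C, bond orders sum to 4 (valence 4) → 0 H
  atom 5: N, bond orders sum to 1 (valence 3) → 2 H
  atom 6: O with explicit H count 0
  atom 7: C, bond orders sum to 4 (valence 4) → 0 H
  atom 8: C, bond orders sum to 1 (valence 4) → 3 H
  atom 9: C, bond orders sum to 3 (valence 4) → 1 H
  atom 10: C, bond orders sum to 4 (valence 4) → 0 H
  atom 11: O, bond orders sum to 1 (valence 2) → 1 H
  atom 12: C, bond orders sum to 4 (valence 4) → 0 H
  atom 13: C, bond orders sum to 2 (valence 4) → 2 H
  atom 14: C, bond orders sum to 1 (valence 4) → 3 H
Totals → C:10, H:12, I:1, N:1, O:2.
In Hill order: C10H12INO2.

C10H12INO2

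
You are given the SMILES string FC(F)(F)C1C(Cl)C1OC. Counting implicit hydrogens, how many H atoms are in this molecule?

Walk through each heavy atom and fill implicit hydrogens from standard valence (C 4, N 3, O 2, S 2, halogen 1):
  atom 1: F (halogen, monovalent) → 0 H
  atom 2: C, bond orders sum to 4 (valence 4) → 0 H
  atom 3: F (halogen, monovalent) → 0 H
  atom 4: F (halogen, monovalent) → 0 H
  atom 5: C, bond orders sum to 3 (valence 4) → 1 H
  atom 6: C, bond orders sum to 3 (valence 4) → 1 H
  atom 7: Cl (halogen, monovalent) → 0 H
  atom 8: C, bond orders sum to 3 (valence 4) → 1 H
  atom 9: O, bond orders sum to 2 (valence 2) → 0 H
  atom 10: C, bond orders sum to 1 (valence 4) → 3 H
Total hydrogens: 6.

6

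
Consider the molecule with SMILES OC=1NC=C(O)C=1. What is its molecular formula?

C4H5NO2

Walk through each heavy atom and fill implicit hydrogens from standard valence (C 4, N 3, O 2, S 2, halogen 1):
  atom 1: O, bond orders sum to 1 (valence 2) → 1 H
  atom 2: C, bond orders sum to 4 (valence 4) → 0 H
  atom 3: N, bond orders sum to 2 (valence 3) → 1 H
  atom 4: C, bond orders sum to 3 (valence 4) → 1 H
  atom 5: C, bond orders sum to 4 (valence 4) → 0 H
  atom 6: O, bond orders sum to 1 (valence 2) → 1 H
  atom 7: C, bond orders sum to 3 (valence 4) → 1 H
Totals → C:4, H:5, N:1, O:2.
In Hill order: C4H5NO2.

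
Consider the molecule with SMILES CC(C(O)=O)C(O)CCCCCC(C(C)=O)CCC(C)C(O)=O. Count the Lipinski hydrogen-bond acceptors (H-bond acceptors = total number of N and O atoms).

N atoms: 0; O atoms: 6.
Lipinski HBA = 0 + 6 = 6.

6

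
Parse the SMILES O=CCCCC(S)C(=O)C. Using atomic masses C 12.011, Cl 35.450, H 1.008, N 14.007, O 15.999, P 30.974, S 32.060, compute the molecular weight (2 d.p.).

160.23 g/mol

First, the molecular formula is C7H12O2S (counting implicit H from valence).
  C: 7 × 12.011 = 84.077
  H: 12 × 1.008 = 12.096
  O: 2 × 15.999 = 31.998
  S: 1 × 32.060 = 32.060
Sum: 7×12.011 + 12×1.008 + 2×15.999 + 1×32.060 = 160.231 → 160.23 g/mol.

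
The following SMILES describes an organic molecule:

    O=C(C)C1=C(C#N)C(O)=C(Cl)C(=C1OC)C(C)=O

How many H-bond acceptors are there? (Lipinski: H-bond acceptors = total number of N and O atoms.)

5

N atoms: 1; O atoms: 4.
Lipinski HBA = 1 + 4 = 5.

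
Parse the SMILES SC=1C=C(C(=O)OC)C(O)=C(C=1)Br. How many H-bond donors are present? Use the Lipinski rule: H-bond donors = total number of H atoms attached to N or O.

1

Donors: find every N or O and count the H atoms it carries.
  atom 6 (O): bond orders sum to 2 → 0 H
  atom 7 (O): bond orders sum to 2 → 0 H
  atom 10 (O): bond orders sum to 1 → 1 H
Lipinski HBD = 1.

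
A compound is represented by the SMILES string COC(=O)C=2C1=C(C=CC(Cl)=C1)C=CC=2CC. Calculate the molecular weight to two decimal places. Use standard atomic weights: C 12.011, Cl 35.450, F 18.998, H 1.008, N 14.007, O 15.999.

248.71 g/mol

First, the molecular formula is C14H13ClO2 (counting implicit H from valence).
  C: 14 × 12.011 = 168.154
  Cl: 1 × 35.450 = 35.450
  H: 13 × 1.008 = 13.104
  O: 2 × 15.999 = 31.998
Sum: 14×12.011 + 1×35.450 + 13×1.008 + 2×15.999 = 248.706 → 248.71 g/mol.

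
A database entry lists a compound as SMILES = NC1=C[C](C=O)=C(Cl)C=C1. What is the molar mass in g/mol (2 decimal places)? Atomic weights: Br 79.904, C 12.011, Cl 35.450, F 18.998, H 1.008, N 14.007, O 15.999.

155.58 g/mol

First, the molecular formula is C7H6ClNO (counting implicit H from valence).
  C: 7 × 12.011 = 84.077
  Cl: 1 × 35.450 = 35.450
  H: 6 × 1.008 = 6.048
  N: 1 × 14.007 = 14.007
  O: 1 × 15.999 = 15.999
Sum: 7×12.011 + 1×35.450 + 6×1.008 + 1×14.007 + 1×15.999 = 155.581 → 155.58 g/mol.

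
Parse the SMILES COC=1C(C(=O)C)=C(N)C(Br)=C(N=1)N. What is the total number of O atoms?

2

Scan the SMILES for O atoms (remember two-letter symbols like Cl and Br are single atoms).
Oxygen count: 2.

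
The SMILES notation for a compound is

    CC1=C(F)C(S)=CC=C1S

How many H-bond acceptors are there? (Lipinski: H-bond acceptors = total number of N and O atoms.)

0

N atoms: 0; O atoms: 0.
Lipinski HBA = 0 + 0 = 0.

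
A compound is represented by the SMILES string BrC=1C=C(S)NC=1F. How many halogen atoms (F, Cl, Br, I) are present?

2

Halogen atoms appear at heavy-atom positions 1, 8 (1×Br, 1×F).
Other groups present: 1 thiol.
Halogen count: 2.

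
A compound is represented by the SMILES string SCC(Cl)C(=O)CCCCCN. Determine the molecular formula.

Walk through each heavy atom and fill implicit hydrogens from standard valence (C 4, N 3, O 2, S 2, halogen 1):
  atom 1: S, bond orders sum to 1 (valence 2) → 1 H
  atom 2: C, bond orders sum to 2 (valence 4) → 2 H
  atom 3: C, bond orders sum to 3 (valence 4) → 1 H
  atom 4: Cl (halogen, monovalent) → 0 H
  atom 5: C, bond orders sum to 4 (valence 4) → 0 H
  atom 6: O, bond orders sum to 2 (valence 2) → 0 H
  atom 7: C, bond orders sum to 2 (valence 4) → 2 H
  atom 8: C, bond orders sum to 2 (valence 4) → 2 H
  atom 9: C, bond orders sum to 2 (valence 4) → 2 H
  atom 10: C, bond orders sum to 2 (valence 4) → 2 H
  atom 11: C, bond orders sum to 2 (valence 4) → 2 H
  atom 12: N, bond orders sum to 1 (valence 3) → 2 H
Totals → C:8, H:16, Cl:1, N:1, O:1, S:1.

C8H16ClNOS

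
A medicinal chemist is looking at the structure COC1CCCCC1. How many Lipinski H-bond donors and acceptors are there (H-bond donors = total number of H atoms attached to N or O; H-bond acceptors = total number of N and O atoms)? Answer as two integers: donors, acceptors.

0, 1

Donors: find every N or O and count the H atoms it carries.
  atom 2 (O): bond orders sum to 2 → 0 H
Lipinski HBD = 0.
Acceptors: N atoms = 0, O atoms = 1 → HBA = 1.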